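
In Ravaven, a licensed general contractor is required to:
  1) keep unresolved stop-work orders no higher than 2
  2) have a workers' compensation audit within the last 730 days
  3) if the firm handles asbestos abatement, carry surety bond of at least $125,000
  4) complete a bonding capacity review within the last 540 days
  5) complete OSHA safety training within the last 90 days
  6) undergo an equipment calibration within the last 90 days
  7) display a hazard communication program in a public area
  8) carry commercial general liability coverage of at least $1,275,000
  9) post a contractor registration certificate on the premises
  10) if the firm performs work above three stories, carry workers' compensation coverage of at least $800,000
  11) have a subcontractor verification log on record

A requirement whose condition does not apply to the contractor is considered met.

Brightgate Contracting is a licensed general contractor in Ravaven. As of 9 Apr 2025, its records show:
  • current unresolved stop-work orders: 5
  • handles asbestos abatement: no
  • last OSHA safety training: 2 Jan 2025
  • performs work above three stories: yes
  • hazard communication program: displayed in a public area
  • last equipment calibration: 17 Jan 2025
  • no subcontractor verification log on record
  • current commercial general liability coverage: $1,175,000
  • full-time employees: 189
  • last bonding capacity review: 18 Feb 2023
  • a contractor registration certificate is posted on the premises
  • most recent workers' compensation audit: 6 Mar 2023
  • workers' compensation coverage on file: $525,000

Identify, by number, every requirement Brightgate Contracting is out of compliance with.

1. unresolved stop-work orders 5 > 2 → not met
2. workers' compensation audit 765 days ago vs limit 730 → not met
3. condition 'handles asbestos abatement' does not hold → requirement n/a → met
4. bonding capacity review 781 days ago vs limit 540 → not met
5. OSHA safety training 97 days ago vs limit 90 → not met
6. equipment calibration 82 days ago vs limit 90 → met
7. hazard communication program present → met
8. commercial general liability coverage $1,175,000 < $1,275,000 → not met
9. contractor registration certificate present → met
10. condition 'performs work above three stories' holds; workers' compensation coverage $525,000 < $800,000 → not met
11. subcontractor verification log absent → not met
Not met: 1, 2, 4, 5, 8, 10, 11

1, 2, 4, 5, 8, 10, 11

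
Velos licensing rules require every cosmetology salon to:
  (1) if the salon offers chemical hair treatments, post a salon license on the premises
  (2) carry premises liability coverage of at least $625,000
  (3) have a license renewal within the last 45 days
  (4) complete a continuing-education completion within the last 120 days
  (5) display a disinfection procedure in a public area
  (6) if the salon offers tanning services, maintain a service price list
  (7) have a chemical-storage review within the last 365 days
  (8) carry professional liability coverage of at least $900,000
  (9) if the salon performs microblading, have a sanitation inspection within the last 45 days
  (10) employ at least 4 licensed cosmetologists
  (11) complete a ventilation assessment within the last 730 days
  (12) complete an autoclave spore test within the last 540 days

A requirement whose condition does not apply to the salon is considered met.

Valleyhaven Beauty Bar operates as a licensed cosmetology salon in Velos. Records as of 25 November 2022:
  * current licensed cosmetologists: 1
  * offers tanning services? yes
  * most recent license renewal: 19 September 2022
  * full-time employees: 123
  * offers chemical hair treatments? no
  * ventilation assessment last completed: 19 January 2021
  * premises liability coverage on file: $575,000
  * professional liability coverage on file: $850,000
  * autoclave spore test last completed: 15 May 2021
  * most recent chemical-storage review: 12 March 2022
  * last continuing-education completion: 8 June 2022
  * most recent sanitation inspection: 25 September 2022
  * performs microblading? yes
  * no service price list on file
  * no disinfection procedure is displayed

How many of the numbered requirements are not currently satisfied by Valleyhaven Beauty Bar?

1. condition 'offers chemical hair treatments' does not hold → requirement n/a → met
2. premises liability coverage $575,000 < $625,000 → not met
3. license renewal 67 days ago vs limit 45 → not met
4. continuing-education completion 170 days ago vs limit 120 → not met
5. disinfection procedure absent → not met
6. condition 'offers tanning services' holds; service price list absent → not met
7. chemical-storage review 258 days ago vs limit 365 → met
8. professional liability coverage $850,000 < $900,000 → not met
9. condition 'performs microblading' holds; sanitation inspection 61 days ago vs limit 45 → not met
10. licensed cosmetologists 1 < 4 → not met
11. ventilation assessment 675 days ago vs limit 730 → met
12. autoclave spore test 559 days ago vs limit 540 → not met
Not met: 9 of 12

9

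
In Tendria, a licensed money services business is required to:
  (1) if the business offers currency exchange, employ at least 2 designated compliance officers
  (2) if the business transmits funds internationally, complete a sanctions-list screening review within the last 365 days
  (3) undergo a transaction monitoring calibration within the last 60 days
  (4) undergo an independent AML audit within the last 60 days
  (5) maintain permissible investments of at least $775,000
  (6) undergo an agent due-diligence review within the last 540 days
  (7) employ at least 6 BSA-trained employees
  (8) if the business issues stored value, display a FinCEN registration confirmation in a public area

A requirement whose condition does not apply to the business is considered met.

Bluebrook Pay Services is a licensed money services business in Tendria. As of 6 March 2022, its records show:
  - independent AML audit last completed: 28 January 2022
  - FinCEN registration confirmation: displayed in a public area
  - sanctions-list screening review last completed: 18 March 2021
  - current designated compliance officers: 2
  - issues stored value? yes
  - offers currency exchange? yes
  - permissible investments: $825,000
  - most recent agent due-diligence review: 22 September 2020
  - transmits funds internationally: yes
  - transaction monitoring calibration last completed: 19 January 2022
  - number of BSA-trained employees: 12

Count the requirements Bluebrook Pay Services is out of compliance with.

1. condition 'offers currency exchange' holds; designated compliance officers 2 ≥ 2 → met
2. condition 'transmits funds internationally' holds; sanctions-list screening review 353 days ago vs limit 365 → met
3. transaction monitoring calibration 46 days ago vs limit 60 → met
4. independent AML audit 37 days ago vs limit 60 → met
5. permissible investments $825,000 ≥ $775,000 → met
6. agent due-diligence review 530 days ago vs limit 540 → met
7. BSA-trained employees 12 ≥ 6 → met
8. condition 'issues stored value' holds; FinCEN registration confirmation present → met
Not met: 0 of 8

0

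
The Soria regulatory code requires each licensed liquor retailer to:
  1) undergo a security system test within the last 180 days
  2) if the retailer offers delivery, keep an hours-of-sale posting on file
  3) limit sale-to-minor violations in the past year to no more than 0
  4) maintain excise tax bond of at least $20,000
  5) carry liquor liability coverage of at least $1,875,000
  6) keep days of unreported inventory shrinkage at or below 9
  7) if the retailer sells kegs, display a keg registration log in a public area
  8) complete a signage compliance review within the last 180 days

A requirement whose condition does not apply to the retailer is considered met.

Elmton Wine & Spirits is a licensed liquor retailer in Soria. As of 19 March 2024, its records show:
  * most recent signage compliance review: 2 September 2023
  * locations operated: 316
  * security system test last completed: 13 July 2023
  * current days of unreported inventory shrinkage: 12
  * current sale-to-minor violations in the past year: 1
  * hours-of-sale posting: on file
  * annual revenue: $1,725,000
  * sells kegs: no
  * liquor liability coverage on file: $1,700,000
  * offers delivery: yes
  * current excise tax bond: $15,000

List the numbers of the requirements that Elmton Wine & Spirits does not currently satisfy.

1. security system test 250 days ago vs limit 180 → not met
2. condition 'offers delivery' holds; hours-of-sale posting present → met
3. sale-to-minor violations in the past year 1 > 0 → not met
4. excise tax bond $15,000 < $20,000 → not met
5. liquor liability coverage $1,700,000 < $1,875,000 → not met
6. days of unreported inventory shrinkage 12 > 9 → not met
7. condition 'sells kegs' does not hold → requirement n/a → met
8. signage compliance review 199 days ago vs limit 180 → not met
Not met: 1, 3, 4, 5, 6, 8

1, 3, 4, 5, 6, 8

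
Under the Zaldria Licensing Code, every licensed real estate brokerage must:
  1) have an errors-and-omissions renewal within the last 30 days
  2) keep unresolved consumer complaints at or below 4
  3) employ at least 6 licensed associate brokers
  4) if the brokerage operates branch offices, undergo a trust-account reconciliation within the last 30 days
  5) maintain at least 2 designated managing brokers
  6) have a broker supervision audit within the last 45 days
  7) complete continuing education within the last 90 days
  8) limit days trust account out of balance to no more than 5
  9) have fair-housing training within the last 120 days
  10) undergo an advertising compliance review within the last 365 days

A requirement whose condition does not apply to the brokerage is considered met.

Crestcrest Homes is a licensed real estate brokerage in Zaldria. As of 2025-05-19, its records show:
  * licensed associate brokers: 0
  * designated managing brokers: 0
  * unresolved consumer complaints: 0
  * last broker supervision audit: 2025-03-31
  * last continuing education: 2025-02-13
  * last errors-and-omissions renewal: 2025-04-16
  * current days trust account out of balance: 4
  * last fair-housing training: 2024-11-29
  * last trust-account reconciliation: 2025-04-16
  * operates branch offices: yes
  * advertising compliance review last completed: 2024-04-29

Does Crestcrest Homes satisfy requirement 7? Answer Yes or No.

7. continuing education 95 days ago vs limit 90 → not met

No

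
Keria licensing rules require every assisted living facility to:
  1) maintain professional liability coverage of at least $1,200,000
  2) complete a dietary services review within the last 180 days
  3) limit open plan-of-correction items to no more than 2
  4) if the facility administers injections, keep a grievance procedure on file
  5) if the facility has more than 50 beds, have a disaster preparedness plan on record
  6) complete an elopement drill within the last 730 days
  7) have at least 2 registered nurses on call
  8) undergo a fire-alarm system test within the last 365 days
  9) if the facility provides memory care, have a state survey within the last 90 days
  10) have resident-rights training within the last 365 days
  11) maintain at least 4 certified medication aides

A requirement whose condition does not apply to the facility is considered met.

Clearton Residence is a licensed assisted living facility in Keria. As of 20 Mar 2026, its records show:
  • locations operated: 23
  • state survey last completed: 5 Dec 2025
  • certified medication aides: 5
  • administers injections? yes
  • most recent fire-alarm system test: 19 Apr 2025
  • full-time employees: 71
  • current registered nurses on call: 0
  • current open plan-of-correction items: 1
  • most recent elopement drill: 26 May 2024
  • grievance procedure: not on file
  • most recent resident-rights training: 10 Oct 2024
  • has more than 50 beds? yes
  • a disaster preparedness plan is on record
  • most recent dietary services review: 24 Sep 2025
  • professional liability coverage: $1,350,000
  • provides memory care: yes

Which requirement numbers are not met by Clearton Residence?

4, 7, 9, 10

1. professional liability coverage $1,350,000 ≥ $1,200,000 → met
2. dietary services review 177 days ago vs limit 180 → met
3. open plan-of-correction items 1 ≤ 2 → met
4. condition 'administers injections' holds; grievance procedure absent → not met
5. condition 'has more than 50 beds' holds; disaster preparedness plan present → met
6. elopement drill 663 days ago vs limit 730 → met
7. registered nurses on call 0 < 2 → not met
8. fire-alarm system test 335 days ago vs limit 365 → met
9. condition 'provides memory care' holds; state survey 105 days ago vs limit 90 → not met
10. resident-rights training 526 days ago vs limit 365 → not met
11. certified medication aides 5 ≥ 4 → met
Not met: 4, 7, 9, 10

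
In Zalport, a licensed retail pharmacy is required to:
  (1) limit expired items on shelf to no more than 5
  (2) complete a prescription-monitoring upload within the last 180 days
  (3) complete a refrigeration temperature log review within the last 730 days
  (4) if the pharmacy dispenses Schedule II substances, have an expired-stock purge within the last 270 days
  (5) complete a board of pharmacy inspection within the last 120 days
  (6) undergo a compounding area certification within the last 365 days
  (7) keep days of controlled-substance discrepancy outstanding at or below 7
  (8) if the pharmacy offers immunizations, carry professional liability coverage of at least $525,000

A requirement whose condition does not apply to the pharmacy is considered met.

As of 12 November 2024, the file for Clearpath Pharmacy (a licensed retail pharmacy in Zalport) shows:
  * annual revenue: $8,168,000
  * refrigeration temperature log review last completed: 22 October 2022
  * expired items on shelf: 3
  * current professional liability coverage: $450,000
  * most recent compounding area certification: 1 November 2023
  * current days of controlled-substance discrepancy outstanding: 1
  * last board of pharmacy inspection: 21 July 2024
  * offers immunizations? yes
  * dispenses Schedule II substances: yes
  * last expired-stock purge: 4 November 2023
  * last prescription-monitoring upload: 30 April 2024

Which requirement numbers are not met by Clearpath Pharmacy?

2, 3, 4, 6, 8

1. expired items on shelf 3 ≤ 5 → met
2. prescription-monitoring upload 196 days ago vs limit 180 → not met
3. refrigeration temperature log review 752 days ago vs limit 730 → not met
4. condition 'dispenses Schedule II substances' holds; expired-stock purge 374 days ago vs limit 270 → not met
5. board of pharmacy inspection 114 days ago vs limit 120 → met
6. compounding area certification 377 days ago vs limit 365 → not met
7. days of controlled-substance discrepancy outstanding 1 ≤ 7 → met
8. condition 'offers immunizations' holds; professional liability coverage $450,000 < $525,000 → not met
Not met: 2, 3, 4, 6, 8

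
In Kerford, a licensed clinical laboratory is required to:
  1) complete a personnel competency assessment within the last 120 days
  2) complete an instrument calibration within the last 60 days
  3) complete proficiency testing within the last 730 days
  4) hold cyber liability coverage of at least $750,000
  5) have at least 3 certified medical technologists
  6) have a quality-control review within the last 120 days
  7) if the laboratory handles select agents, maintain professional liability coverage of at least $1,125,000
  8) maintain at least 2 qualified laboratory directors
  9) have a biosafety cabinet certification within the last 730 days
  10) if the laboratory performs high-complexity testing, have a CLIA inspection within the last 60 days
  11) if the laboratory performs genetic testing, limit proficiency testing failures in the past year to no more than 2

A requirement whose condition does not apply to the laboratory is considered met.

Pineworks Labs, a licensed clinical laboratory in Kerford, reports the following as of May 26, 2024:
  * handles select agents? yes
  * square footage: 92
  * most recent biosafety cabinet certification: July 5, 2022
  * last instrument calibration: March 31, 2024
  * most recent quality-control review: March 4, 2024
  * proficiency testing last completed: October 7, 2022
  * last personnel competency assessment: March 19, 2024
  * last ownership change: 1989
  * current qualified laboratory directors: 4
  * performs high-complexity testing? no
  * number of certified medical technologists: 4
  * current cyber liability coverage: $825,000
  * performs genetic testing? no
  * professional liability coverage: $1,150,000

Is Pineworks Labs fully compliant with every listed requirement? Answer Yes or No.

1. personnel competency assessment 68 days ago vs limit 120 → met
2. instrument calibration 56 days ago vs limit 60 → met
3. proficiency testing 597 days ago vs limit 730 → met
4. cyber liability coverage $825,000 ≥ $750,000 → met
5. certified medical technologists 4 ≥ 3 → met
6. quality-control review 83 days ago vs limit 120 → met
7. condition 'handles select agents' holds; professional liability coverage $1,150,000 ≥ $1,125,000 → met
8. qualified laboratory directors 4 ≥ 2 → met
9. biosafety cabinet certification 691 days ago vs limit 730 → met
10. condition 'performs high-complexity testing' does not hold → requirement n/a → met
11. condition 'performs genetic testing' does not hold → requirement n/a → met
All met.

Yes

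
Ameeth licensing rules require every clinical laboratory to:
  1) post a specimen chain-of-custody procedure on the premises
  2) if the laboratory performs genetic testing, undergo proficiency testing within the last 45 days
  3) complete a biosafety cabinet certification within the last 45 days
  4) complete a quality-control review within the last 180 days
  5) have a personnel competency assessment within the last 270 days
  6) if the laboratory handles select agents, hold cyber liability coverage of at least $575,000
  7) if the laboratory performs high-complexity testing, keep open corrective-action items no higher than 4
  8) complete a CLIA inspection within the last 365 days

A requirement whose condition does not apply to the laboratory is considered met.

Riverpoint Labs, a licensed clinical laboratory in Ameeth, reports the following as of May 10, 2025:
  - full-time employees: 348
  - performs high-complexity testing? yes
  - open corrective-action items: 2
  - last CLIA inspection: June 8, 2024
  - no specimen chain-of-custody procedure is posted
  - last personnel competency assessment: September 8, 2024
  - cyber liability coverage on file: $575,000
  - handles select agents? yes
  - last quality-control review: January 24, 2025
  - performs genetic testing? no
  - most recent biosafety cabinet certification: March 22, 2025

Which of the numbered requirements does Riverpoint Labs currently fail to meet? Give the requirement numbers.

1. specimen chain-of-custody procedure absent → not met
2. condition 'performs genetic testing' does not hold → requirement n/a → met
3. biosafety cabinet certification 49 days ago vs limit 45 → not met
4. quality-control review 106 days ago vs limit 180 → met
5. personnel competency assessment 244 days ago vs limit 270 → met
6. condition 'handles select agents' holds; cyber liability coverage $575,000 ≥ $575,000 → met
7. condition 'performs high-complexity testing' holds; open corrective-action items 2 ≤ 4 → met
8. CLIA inspection 336 days ago vs limit 365 → met
Not met: 1, 3

1, 3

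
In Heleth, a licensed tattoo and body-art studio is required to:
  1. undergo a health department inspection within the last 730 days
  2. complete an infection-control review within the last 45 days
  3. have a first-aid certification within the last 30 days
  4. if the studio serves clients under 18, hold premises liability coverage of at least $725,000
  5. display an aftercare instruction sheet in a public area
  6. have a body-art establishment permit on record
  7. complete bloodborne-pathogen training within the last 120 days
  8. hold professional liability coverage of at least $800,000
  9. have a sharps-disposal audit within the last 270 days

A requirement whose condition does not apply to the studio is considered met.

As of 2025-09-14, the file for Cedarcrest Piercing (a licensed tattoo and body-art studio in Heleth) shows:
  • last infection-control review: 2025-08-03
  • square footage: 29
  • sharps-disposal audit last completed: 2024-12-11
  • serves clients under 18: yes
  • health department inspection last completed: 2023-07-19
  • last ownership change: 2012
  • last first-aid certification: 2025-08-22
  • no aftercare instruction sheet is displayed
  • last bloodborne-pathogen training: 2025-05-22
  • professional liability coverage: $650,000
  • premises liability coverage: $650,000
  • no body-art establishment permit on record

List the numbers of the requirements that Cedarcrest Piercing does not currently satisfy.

1, 4, 5, 6, 8, 9

1. health department inspection 788 days ago vs limit 730 → not met
2. infection-control review 42 days ago vs limit 45 → met
3. first-aid certification 23 days ago vs limit 30 → met
4. condition 'serves clients under 18' holds; premises liability coverage $650,000 < $725,000 → not met
5. aftercare instruction sheet absent → not met
6. body-art establishment permit absent → not met
7. bloodborne-pathogen training 115 days ago vs limit 120 → met
8. professional liability coverage $650,000 < $800,000 → not met
9. sharps-disposal audit 277 days ago vs limit 270 → not met
Not met: 1, 4, 5, 6, 8, 9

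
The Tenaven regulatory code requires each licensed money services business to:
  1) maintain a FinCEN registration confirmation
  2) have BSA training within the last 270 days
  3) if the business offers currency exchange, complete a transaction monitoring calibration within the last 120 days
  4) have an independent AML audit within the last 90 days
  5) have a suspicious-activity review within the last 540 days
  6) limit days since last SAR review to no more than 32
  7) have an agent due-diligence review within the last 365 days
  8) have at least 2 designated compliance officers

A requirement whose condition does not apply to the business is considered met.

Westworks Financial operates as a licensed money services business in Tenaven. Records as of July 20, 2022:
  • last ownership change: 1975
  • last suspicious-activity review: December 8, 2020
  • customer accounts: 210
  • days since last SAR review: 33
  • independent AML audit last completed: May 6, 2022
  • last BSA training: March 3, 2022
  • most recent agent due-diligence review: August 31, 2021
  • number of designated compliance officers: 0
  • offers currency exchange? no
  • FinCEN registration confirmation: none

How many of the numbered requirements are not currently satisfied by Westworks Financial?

1. FinCEN registration confirmation absent → not met
2. BSA training 139 days ago vs limit 270 → met
3. condition 'offers currency exchange' does not hold → requirement n/a → met
4. independent AML audit 75 days ago vs limit 90 → met
5. suspicious-activity review 589 days ago vs limit 540 → not met
6. days since last SAR review 33 > 32 → not met
7. agent due-diligence review 323 days ago vs limit 365 → met
8. designated compliance officers 0 < 2 → not met
Not met: 4 of 8

4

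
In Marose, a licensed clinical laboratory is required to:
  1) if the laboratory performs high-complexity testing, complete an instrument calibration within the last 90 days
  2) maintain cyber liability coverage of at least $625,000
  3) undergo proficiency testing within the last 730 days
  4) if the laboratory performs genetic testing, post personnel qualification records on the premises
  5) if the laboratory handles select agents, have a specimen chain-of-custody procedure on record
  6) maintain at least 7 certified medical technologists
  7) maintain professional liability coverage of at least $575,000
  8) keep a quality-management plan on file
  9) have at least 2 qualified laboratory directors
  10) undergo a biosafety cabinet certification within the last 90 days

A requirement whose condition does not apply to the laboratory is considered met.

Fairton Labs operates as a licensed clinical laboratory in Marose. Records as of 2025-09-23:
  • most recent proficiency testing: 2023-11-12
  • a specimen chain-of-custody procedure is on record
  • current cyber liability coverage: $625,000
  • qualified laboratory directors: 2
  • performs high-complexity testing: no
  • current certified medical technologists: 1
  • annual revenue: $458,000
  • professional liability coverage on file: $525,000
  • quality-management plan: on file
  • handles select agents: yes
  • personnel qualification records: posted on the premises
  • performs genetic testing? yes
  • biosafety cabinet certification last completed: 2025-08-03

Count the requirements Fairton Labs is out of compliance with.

2

1. condition 'performs high-complexity testing' does not hold → requirement n/a → met
2. cyber liability coverage $625,000 ≥ $625,000 → met
3. proficiency testing 681 days ago vs limit 730 → met
4. condition 'performs genetic testing' holds; personnel qualification records present → met
5. condition 'handles select agents' holds; specimen chain-of-custody procedure present → met
6. certified medical technologists 1 < 7 → not met
7. professional liability coverage $525,000 < $575,000 → not met
8. quality-management plan present → met
9. qualified laboratory directors 2 ≥ 2 → met
10. biosafety cabinet certification 51 days ago vs limit 90 → met
Not met: 2 of 10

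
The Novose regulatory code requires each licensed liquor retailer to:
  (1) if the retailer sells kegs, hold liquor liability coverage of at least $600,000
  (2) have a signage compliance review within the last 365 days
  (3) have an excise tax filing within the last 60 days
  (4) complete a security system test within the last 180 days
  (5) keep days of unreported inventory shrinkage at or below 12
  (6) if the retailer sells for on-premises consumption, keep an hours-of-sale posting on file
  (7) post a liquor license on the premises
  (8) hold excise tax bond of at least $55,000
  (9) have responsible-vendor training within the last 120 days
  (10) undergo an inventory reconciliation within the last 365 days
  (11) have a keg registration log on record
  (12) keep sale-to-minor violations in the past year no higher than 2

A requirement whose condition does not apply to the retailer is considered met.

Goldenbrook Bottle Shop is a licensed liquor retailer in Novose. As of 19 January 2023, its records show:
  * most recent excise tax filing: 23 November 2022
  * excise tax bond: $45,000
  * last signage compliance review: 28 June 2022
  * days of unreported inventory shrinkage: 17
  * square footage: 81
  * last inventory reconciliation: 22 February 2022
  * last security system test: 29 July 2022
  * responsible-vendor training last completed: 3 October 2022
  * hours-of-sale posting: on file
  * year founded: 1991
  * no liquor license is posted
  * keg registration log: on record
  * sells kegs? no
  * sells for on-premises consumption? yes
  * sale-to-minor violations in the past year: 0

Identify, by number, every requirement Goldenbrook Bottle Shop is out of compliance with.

5, 7, 8

1. condition 'sells kegs' does not hold → requirement n/a → met
2. signage compliance review 205 days ago vs limit 365 → met
3. excise tax filing 57 days ago vs limit 60 → met
4. security system test 174 days ago vs limit 180 → met
5. days of unreported inventory shrinkage 17 > 12 → not met
6. condition 'sells for on-premises consumption' holds; hours-of-sale posting present → met
7. liquor license absent → not met
8. excise tax bond $45,000 < $55,000 → not met
9. responsible-vendor training 108 days ago vs limit 120 → met
10. inventory reconciliation 331 days ago vs limit 365 → met
11. keg registration log present → met
12. sale-to-minor violations in the past year 0 ≤ 2 → met
Not met: 5, 7, 8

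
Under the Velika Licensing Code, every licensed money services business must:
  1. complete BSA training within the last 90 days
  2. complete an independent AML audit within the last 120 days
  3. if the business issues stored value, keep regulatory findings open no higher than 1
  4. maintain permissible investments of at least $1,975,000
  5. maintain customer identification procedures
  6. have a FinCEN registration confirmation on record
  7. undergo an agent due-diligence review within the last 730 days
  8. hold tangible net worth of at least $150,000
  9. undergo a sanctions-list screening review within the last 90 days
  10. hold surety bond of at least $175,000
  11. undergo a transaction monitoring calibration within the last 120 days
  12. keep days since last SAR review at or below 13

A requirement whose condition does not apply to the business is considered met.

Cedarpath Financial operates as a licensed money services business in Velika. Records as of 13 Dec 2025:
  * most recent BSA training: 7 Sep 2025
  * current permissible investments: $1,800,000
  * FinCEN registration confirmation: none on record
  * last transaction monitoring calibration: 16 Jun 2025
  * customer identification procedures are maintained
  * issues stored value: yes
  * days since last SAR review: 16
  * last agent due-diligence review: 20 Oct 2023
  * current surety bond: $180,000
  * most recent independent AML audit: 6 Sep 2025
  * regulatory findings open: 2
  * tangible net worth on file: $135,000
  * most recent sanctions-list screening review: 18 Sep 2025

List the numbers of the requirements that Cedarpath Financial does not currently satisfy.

1. BSA training 97 days ago vs limit 90 → not met
2. independent AML audit 98 days ago vs limit 120 → met
3. condition 'issues stored value' holds; regulatory findings open 2 > 1 → not met
4. permissible investments $1,800,000 < $1,975,000 → not met
5. customer identification procedures present → met
6. FinCEN registration confirmation absent → not met
7. agent due-diligence review 785 days ago vs limit 730 → not met
8. tangible net worth $135,000 < $150,000 → not met
9. sanctions-list screening review 86 days ago vs limit 90 → met
10. surety bond $180,000 ≥ $175,000 → met
11. transaction monitoring calibration 180 days ago vs limit 120 → not met
12. days since last SAR review 16 > 13 → not met
Not met: 1, 3, 4, 6, 7, 8, 11, 12

1, 3, 4, 6, 7, 8, 11, 12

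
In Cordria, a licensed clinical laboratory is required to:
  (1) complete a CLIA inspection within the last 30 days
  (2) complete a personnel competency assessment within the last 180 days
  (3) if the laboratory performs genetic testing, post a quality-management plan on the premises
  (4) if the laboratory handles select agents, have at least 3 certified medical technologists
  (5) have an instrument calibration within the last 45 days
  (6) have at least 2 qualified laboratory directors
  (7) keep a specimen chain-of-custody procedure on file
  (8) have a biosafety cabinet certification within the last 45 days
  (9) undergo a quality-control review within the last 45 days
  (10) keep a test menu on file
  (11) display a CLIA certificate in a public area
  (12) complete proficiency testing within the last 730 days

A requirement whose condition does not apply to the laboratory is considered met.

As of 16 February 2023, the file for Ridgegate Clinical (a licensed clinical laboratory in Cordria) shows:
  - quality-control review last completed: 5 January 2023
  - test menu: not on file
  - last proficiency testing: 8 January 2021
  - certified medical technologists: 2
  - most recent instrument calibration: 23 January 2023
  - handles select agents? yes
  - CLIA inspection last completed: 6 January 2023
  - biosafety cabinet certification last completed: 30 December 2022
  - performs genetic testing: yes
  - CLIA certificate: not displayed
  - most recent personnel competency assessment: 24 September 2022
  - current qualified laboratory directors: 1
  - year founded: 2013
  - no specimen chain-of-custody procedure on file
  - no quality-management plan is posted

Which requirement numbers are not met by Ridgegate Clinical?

1. CLIA inspection 41 days ago vs limit 30 → not met
2. personnel competency assessment 145 days ago vs limit 180 → met
3. condition 'performs genetic testing' holds; quality-management plan absent → not met
4. condition 'handles select agents' holds; certified medical technologists 2 < 3 → not met
5. instrument calibration 24 days ago vs limit 45 → met
6. qualified laboratory directors 1 < 2 → not met
7. specimen chain-of-custody procedure absent → not met
8. biosafety cabinet certification 48 days ago vs limit 45 → not met
9. quality-control review 42 days ago vs limit 45 → met
10. test menu absent → not met
11. CLIA certificate absent → not met
12. proficiency testing 769 days ago vs limit 730 → not met
Not met: 1, 3, 4, 6, 7, 8, 10, 11, 12

1, 3, 4, 6, 7, 8, 10, 11, 12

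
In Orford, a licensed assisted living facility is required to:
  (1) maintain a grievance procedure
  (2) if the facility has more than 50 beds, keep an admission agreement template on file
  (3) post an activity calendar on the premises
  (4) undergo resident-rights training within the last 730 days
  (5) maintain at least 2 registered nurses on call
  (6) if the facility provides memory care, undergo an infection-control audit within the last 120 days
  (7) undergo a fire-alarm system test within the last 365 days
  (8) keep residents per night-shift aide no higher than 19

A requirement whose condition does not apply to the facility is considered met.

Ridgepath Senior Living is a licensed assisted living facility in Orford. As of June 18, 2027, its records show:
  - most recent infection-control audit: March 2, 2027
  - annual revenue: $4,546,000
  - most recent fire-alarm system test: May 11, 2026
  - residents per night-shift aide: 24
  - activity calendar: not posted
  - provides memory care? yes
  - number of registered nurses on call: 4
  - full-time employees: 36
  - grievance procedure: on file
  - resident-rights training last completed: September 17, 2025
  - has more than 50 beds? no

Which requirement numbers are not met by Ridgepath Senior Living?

3, 7, 8

1. grievance procedure present → met
2. condition 'has more than 50 beds' does not hold → requirement n/a → met
3. activity calendar absent → not met
4. resident-rights training 639 days ago vs limit 730 → met
5. registered nurses on call 4 ≥ 2 → met
6. condition 'provides memory care' holds; infection-control audit 108 days ago vs limit 120 → met
7. fire-alarm system test 403 days ago vs limit 365 → not met
8. residents per night-shift aide 24 > 19 → not met
Not met: 3, 7, 8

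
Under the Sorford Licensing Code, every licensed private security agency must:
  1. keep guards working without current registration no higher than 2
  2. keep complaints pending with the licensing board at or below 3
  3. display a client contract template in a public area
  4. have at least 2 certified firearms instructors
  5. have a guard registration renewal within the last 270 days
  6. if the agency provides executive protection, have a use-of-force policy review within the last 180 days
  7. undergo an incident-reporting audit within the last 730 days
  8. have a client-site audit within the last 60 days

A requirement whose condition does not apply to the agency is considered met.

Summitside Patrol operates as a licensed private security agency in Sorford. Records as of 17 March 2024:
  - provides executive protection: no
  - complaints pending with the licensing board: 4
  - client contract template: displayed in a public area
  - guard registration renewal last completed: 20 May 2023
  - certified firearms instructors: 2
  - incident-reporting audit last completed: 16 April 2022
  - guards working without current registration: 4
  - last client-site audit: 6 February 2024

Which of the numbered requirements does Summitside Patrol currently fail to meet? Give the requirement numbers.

1. guards working without current registration 4 > 2 → not met
2. complaints pending with the licensing board 4 > 3 → not met
3. client contract template present → met
4. certified firearms instructors 2 ≥ 2 → met
5. guard registration renewal 302 days ago vs limit 270 → not met
6. condition 'provides executive protection' does not hold → requirement n/a → met
7. incident-reporting audit 701 days ago vs limit 730 → met
8. client-site audit 40 days ago vs limit 60 → met
Not met: 1, 2, 5

1, 2, 5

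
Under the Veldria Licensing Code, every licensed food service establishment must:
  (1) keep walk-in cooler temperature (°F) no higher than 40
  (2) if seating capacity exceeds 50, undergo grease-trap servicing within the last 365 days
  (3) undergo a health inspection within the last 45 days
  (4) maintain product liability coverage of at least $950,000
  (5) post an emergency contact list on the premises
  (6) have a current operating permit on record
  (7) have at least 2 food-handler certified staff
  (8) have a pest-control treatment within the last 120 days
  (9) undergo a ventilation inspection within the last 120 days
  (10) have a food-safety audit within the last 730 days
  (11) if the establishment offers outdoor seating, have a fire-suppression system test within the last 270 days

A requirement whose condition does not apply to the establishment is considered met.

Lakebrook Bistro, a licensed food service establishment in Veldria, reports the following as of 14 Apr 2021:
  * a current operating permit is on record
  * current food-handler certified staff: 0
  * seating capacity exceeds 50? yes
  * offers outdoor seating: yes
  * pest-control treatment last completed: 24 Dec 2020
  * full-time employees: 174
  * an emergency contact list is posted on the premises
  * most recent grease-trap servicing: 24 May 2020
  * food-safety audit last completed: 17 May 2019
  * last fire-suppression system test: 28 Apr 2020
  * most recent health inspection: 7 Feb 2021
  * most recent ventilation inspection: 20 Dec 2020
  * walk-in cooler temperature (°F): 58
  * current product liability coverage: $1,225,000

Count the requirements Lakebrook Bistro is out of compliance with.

4

1. walk-in cooler temperature (°F) 58 > 40 → not met
2. condition 'seating capacity exceeds 50' holds; grease-trap servicing 325 days ago vs limit 365 → met
3. health inspection 66 days ago vs limit 45 → not met
4. product liability coverage $1,225,000 ≥ $950,000 → met
5. emergency contact list present → met
6. current operating permit present → met
7. food-handler certified staff 0 < 2 → not met
8. pest-control treatment 111 days ago vs limit 120 → met
9. ventilation inspection 115 days ago vs limit 120 → met
10. food-safety audit 698 days ago vs limit 730 → met
11. condition 'offers outdoor seating' holds; fire-suppression system test 351 days ago vs limit 270 → not met
Not met: 4 of 11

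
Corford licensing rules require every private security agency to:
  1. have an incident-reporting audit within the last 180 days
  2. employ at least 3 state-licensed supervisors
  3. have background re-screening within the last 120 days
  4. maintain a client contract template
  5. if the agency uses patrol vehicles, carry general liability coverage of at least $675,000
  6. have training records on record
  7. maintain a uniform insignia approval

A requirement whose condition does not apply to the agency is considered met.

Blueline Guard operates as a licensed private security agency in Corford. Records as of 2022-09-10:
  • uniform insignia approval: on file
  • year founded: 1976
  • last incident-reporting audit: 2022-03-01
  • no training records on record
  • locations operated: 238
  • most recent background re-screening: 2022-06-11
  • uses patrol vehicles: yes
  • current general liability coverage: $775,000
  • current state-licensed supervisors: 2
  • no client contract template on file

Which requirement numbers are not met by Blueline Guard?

1, 2, 4, 6

1. incident-reporting audit 193 days ago vs limit 180 → not met
2. state-licensed supervisors 2 < 3 → not met
3. background re-screening 91 days ago vs limit 120 → met
4. client contract template absent → not met
5. condition 'uses patrol vehicles' holds; general liability coverage $775,000 ≥ $675,000 → met
6. training records absent → not met
7. uniform insignia approval present → met
Not met: 1, 2, 4, 6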